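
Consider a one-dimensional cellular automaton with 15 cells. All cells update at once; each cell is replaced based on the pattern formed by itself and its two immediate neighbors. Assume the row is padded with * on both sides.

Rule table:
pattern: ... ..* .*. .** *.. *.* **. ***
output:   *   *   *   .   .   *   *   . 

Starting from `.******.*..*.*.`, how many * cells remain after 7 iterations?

6

iteration 1: *.....***.*****
iteration 2: *.****..**.....
iteration 3: **...*.*.*.****
iteration 4: .*.********....
iteration 5: ***.......*.***
iteration 6: ..*.********...
iteration 7: .***.......*.**
count of *: 6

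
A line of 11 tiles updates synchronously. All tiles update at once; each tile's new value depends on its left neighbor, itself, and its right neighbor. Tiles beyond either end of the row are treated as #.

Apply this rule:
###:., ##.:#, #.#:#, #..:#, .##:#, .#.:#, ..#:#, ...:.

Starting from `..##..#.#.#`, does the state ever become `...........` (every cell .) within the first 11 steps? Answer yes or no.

yes

###########
...........
all cells are . at step 2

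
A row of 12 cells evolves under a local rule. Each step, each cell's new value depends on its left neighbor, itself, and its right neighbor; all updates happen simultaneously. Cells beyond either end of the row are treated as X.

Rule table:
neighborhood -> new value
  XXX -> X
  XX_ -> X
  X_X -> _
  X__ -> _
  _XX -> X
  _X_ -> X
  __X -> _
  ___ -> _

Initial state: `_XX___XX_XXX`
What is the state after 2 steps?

_XX___XX_XXX

step 1: _XX___XX_XXX  (fixed point — unchanged through step 2)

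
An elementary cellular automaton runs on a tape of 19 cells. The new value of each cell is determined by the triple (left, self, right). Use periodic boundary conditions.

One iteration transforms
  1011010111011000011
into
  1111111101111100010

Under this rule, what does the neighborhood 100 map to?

At position 13 the neighborhood is 100; the next row has 1 there.

1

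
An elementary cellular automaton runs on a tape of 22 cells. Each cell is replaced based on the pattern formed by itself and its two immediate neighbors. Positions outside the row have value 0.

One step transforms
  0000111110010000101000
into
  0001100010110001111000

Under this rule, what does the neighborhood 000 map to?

0

At position 0 the neighborhood is 000; the next row has 0 there.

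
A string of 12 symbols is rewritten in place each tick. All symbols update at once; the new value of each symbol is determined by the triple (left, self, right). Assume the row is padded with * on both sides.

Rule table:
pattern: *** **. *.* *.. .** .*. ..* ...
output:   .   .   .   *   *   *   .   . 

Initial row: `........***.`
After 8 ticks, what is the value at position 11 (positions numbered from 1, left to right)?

*.......*...
.*......**..
.**.....*.*.
.*.*....*.*.
.*.**...*.*.
.*.*.*..*.*.
.*.*.**.*.*.
.*.*.*..*.*.
position 11 holds *

*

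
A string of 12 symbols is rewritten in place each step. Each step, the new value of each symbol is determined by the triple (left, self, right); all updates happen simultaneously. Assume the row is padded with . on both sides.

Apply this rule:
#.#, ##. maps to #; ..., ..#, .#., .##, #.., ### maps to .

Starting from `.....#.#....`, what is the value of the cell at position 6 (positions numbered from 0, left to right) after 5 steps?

.

......#.....
............
............  (fixed point — unchanged through step 5)
position 6 holds .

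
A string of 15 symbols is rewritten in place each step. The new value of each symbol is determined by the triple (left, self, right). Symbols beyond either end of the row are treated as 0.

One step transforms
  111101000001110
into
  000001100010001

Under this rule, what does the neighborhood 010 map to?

At position 5 the neighborhood is 010; the next row has 1 there.

1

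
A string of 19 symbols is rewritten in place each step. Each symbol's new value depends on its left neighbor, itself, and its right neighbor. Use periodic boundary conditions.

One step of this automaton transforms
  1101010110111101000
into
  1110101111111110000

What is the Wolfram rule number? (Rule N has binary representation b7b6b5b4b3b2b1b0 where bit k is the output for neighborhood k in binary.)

232

position 11: 111 → 1  (bit 7 = 1)
position 1: 110 → 1  (bit 6 = 1)
position 2: 101 → 1  (bit 5 = 1)
position 16: 100 → 0  (bit 4 = 0)
position 0: 011 → 1  (bit 3 = 1)
position 3: 010 → 0  (bit 2 = 0)
position 18: 001 → 0  (bit 1 = 0)
position 17: 000 → 0  (bit 0 = 0)
bits b7..b0 = 11101000 = 232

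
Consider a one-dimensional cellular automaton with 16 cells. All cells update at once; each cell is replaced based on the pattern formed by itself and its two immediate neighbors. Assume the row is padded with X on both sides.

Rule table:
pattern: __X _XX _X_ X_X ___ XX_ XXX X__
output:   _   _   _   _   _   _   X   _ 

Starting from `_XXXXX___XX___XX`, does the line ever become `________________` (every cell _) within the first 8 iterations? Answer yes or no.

yes

__XXX__________X
___X____________
________________
all cells are _ at iteration 3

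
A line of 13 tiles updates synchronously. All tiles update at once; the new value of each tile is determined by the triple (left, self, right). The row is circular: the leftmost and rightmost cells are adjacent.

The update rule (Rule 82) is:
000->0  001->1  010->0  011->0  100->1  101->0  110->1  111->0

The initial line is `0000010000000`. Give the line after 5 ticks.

tick 1: 0000101000000
tick 2: 0001000100000
tick 3: 0010101010000
tick 4: 0100000001000
tick 5: 1010000010100

1010000010100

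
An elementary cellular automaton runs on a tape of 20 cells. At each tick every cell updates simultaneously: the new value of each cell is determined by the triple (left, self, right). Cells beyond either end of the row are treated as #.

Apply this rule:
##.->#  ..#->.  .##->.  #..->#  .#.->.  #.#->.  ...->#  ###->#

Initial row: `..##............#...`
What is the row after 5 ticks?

#####..############.

#..############..##.
##..############..#.
###..############...
####..#############.
#####..############.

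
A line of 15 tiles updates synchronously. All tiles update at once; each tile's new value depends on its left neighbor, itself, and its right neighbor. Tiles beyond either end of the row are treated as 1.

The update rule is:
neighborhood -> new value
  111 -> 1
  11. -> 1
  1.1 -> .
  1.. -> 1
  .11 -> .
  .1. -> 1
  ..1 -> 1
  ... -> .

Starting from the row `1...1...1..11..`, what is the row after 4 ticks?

11.111.1111.111
11..11..111..11
1111.111.1111.1
1111..11..111..

1111..11..111..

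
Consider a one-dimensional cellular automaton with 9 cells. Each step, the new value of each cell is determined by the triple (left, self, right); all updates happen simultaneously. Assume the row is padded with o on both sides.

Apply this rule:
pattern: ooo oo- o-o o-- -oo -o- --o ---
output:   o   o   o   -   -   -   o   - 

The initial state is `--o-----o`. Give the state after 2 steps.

o-----o-o

-o-----o-
o-----o-o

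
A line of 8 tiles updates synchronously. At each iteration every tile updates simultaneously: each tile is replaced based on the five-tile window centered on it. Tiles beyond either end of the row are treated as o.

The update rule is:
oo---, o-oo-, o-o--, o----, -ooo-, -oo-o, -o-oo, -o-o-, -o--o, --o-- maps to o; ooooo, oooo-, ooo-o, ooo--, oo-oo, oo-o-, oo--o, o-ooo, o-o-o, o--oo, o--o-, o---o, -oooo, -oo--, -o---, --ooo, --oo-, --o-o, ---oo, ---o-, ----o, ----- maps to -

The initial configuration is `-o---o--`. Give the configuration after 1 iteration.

-o---oo-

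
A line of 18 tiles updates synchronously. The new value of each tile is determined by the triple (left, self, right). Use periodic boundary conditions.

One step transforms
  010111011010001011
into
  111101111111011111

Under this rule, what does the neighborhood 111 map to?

At position 4 the neighborhood is 111; the next row has 0 there.

0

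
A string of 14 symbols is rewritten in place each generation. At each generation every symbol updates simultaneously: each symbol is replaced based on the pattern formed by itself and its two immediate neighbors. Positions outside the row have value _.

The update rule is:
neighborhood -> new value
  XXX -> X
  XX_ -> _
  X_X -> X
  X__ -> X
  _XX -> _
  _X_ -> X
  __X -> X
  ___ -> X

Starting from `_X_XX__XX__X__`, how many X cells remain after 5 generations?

10

generation 1: XXX__XX__XXXXX
generation 2: _X_XX__XX_XXX_
generation 3: XXX__XX__X_X_X
generation 4: _X_XX__XXXXXXX
generation 5: XXX__XX_XXXXX_
count of X: 10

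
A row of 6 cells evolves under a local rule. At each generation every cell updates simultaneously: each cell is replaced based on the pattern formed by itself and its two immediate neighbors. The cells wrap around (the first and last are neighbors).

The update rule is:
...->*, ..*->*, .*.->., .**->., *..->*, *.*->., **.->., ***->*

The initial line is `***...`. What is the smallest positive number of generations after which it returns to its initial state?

.*.***
....*.
****.*
***...

4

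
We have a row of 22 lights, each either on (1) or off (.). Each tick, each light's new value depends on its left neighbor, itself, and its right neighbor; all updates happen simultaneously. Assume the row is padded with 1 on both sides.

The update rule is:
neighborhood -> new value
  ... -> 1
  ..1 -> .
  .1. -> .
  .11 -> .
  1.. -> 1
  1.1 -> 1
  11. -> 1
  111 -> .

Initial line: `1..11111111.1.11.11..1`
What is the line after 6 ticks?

11111..11..11..11.1.11

tick 1: 11........11.1.11.11..
tick 2: .11111111..11.1.11.11.
tick 3: 1.......11..11.1.11.11
tick 4: 1111111..11..11.1.11..
tick 5: ......11..11..11.1.11.
tick 6: 11111..11..11..11.1.11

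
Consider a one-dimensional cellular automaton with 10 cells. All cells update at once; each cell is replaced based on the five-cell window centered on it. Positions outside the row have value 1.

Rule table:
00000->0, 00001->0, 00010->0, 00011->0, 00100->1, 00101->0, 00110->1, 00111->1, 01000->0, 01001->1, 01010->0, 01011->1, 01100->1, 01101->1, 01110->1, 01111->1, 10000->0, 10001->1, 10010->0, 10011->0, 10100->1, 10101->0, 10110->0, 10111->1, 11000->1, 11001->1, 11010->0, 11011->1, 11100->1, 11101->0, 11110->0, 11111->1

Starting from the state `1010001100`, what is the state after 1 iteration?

0010101110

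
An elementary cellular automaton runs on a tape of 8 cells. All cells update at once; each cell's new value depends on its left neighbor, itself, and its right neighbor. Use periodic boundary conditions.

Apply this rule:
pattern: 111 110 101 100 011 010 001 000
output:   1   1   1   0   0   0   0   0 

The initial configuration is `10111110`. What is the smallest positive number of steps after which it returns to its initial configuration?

8

01011111
10101111
11010111
11101011
11110101
11111010
01111101
10111110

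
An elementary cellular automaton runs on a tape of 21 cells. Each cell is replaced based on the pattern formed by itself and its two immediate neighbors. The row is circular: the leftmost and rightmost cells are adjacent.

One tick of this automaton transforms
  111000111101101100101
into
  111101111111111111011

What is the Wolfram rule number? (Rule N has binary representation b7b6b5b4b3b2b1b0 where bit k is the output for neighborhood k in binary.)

250

position 0: 111 → 1  (bit 7 = 1)
position 2: 110 → 1  (bit 6 = 1)
position 10: 101 → 1  (bit 5 = 1)
position 3: 100 → 1  (bit 4 = 1)
position 6: 011 → 1  (bit 3 = 1)
position 18: 010 → 0  (bit 2 = 0)
position 5: 001 → 1  (bit 1 = 1)
position 4: 000 → 0  (bit 0 = 0)
bits b7..b0 = 11111010 = 250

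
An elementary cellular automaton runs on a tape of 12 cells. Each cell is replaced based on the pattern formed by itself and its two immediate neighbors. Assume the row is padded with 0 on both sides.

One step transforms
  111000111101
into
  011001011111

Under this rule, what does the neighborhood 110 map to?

At position 2 the neighborhood is 110; the next row has 1 there.

1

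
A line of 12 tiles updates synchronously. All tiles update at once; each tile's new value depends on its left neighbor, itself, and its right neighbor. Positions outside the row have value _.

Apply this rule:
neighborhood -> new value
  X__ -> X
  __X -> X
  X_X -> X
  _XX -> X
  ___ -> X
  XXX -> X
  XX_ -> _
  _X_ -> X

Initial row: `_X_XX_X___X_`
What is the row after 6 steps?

XXXX_XXXXXXX
XXX_XXXXXXX_
XX_XXXXXXX_X
X_XXXXXXX_XX
XXXXXXXX_XX_
XXXXXXX_XX_X

XXXXXXX_XX_X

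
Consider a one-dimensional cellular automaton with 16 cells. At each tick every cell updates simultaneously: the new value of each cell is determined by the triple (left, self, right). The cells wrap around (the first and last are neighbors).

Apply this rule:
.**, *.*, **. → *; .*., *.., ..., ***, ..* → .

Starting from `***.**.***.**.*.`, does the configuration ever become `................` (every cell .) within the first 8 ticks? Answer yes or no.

yes

*.******.*****.*
***....***...***
..*....*.*...*..
........*.......
................
all cells are . at tick 5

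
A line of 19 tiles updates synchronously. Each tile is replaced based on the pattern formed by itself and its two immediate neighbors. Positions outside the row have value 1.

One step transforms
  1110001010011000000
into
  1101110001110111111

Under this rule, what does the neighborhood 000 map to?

At position 4 the neighborhood is 000; the next row has 1 there.

1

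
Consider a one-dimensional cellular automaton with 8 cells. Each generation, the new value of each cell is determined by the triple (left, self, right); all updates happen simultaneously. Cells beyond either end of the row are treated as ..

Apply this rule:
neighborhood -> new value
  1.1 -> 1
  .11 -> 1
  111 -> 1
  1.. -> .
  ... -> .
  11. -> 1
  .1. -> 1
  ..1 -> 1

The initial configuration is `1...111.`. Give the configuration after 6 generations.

1111111.

1..1111.
1.11111.
1111111.
1111111.  (fixed point — unchanged through generation 6)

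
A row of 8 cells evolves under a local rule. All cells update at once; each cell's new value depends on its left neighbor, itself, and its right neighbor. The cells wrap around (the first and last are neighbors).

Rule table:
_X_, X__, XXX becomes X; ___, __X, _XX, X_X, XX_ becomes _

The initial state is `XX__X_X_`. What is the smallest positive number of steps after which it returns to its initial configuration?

8

__X_X_X_
__X_X_XX
X_X_X___
X_X_XX__
X_X___X_
X_XX__X_
X___X_X_
XX__X_X_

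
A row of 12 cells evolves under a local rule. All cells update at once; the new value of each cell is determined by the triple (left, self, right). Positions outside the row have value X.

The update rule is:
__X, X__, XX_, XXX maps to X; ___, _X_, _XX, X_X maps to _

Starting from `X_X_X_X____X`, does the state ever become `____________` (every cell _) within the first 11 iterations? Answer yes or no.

X______X__X_
XX____X_XX__
XXX__X___XXX
XXXXX_X_X_XX
XXXXX______X
XXXXXX____X_
XXXXXXX__X__
XXXXXXXXX_XX
XXXXXXXXX__X
XXXXXXXXXXX_
XXXXXXXXXXX_
iteration 11 is XXXXXXXXXXX_, still not uniform _

no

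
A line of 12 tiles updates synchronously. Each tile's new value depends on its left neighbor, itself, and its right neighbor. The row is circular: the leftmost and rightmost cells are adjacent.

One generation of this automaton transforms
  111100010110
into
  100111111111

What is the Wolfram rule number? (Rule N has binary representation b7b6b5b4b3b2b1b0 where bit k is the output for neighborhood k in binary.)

127

position 1: 111 → 0  (bit 7 = 0)
position 3: 110 → 1  (bit 6 = 1)
position 8: 101 → 1  (bit 5 = 1)
position 4: 100 → 1  (bit 4 = 1)
position 0: 011 → 1  (bit 3 = 1)
position 7: 010 → 1  (bit 2 = 1)
position 6: 001 → 1  (bit 1 = 1)
position 5: 000 → 1  (bit 0 = 1)
bits b7..b0 = 01111111 = 127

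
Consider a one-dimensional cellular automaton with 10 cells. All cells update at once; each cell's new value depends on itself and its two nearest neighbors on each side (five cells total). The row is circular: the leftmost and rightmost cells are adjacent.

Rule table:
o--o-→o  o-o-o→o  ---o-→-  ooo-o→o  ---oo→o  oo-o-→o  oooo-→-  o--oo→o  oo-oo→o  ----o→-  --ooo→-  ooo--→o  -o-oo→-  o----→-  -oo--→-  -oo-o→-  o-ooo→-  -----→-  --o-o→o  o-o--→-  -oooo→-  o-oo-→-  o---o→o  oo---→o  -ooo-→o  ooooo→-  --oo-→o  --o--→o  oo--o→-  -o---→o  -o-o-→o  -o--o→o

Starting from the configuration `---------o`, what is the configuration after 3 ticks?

o-o----oo-

tick 1: o--------o
tick 2: -o------oo
tick 3: o-o----oo-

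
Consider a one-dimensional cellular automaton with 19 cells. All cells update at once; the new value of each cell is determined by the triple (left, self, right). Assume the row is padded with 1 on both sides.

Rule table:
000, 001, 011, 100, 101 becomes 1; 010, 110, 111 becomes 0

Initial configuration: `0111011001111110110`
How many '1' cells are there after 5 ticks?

11

1100110111000001101
0011101100111111011
1110011011100000110
0001110110011111101
1111001101110000011
count of 1: 11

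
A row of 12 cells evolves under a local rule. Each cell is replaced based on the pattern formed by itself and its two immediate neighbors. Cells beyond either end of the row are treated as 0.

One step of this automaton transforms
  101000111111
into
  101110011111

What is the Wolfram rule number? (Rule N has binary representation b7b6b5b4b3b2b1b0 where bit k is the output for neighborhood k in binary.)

213

position 7: 111 → 1  (bit 7 = 1)
position 11: 110 → 1  (bit 6 = 1)
position 1: 101 → 0  (bit 5 = 0)
position 3: 100 → 1  (bit 4 = 1)
position 6: 011 → 0  (bit 3 = 0)
position 0: 010 → 1  (bit 2 = 1)
position 5: 001 → 0  (bit 1 = 0)
position 4: 000 → 1  (bit 0 = 1)
bits b7..b0 = 11010101 = 213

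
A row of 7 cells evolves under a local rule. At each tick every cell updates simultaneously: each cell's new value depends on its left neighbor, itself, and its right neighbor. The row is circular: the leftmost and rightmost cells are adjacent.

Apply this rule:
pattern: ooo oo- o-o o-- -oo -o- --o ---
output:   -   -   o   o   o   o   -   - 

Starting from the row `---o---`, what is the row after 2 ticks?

tick 1: ---oo--
tick 2: ---o-o-

---o-o-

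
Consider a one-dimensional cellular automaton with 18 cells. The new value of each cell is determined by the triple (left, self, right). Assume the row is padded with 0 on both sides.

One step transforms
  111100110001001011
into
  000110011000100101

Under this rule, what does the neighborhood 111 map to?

0

At position 1 the neighborhood is 111; the next row has 0 there.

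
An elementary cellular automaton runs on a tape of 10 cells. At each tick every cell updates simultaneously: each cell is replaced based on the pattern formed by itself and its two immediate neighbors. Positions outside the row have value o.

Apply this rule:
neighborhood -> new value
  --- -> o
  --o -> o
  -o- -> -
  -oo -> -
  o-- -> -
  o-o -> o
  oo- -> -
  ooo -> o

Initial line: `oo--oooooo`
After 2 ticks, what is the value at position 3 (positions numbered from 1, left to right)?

o

tick 1: o--o-ooooo
tick 2: --o-o-oooo
position 3 holds o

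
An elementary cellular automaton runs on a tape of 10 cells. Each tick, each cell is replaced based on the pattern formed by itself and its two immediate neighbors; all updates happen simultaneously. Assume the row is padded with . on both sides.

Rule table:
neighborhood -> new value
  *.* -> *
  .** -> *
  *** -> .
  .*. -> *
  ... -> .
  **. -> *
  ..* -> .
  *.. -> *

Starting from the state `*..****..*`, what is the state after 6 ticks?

**.*..**.*
*****.****
*...***..*
**..*.**.*
***.******
*.***....*

*.***....*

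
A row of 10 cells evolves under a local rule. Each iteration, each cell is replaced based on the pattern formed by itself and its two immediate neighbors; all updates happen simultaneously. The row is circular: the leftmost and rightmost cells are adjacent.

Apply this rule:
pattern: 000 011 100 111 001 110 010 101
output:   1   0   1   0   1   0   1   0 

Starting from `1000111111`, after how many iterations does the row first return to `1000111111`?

iteration 1: 0111000000
iteration 2: 1000111111

2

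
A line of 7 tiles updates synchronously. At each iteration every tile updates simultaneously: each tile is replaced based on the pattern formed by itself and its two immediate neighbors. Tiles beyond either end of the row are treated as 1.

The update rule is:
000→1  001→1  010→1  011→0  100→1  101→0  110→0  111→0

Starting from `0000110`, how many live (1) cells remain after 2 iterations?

3

1111000
0000111
count of 1: 3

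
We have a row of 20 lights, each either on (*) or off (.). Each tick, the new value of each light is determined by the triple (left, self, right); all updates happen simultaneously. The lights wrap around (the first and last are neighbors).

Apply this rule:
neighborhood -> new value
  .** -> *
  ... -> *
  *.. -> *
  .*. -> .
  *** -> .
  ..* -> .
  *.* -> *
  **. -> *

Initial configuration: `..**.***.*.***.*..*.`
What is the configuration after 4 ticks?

*.***.********.*****

tick 1: *.****.**.**.**.*..*
tick 2: ***..***********.*.*
tick 3: ..**.*.........**.**
tick 4: *.***.********.*****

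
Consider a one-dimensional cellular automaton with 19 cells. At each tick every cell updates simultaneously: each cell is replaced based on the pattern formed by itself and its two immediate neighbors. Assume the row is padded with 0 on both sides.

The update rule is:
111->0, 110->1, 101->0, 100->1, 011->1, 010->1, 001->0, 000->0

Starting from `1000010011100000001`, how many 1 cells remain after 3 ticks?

10

1100011010110000001
1110011010111000001
1011011010101100001
count of 1: 10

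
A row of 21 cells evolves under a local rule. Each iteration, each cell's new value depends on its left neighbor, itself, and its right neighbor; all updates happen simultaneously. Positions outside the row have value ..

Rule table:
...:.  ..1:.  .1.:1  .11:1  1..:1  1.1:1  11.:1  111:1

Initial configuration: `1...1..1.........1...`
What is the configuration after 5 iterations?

iteration 1: 11..11.11........11..
iteration 2: 111.111111.......111.
iteration 3: 11111111111......1111
iteration 4: 111111111111.....1111
iteration 5: 1111111111111....1111

1111111111111....1111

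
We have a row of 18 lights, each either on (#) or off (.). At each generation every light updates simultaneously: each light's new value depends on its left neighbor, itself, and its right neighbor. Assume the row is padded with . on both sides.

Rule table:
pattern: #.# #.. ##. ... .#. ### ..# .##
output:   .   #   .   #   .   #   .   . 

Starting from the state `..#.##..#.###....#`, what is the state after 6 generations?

#.....#....#.###..
.####..###....#.##
..##.#..#.###.....
#.....#....#.#####
.####..###....###.
..##.#..#.###..#.#

..##.#..#.###..#.#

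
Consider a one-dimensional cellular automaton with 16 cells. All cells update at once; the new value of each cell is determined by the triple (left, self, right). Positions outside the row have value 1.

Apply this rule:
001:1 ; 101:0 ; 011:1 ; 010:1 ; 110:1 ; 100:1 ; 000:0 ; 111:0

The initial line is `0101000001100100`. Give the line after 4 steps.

step 1: 0101100011111111
step 2: 0101110110000000
step 3: 0101010111000001
step 4: 0101010101100011

0101010101100011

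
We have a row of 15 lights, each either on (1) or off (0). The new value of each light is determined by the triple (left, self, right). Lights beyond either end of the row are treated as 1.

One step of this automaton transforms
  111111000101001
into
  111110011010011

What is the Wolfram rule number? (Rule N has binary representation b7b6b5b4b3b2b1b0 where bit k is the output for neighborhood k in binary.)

position 0: 111 → 1  (bit 7 = 1)
position 5: 110 → 0  (bit 6 = 0)
position 10: 101 → 1  (bit 5 = 1)
position 6: 100 → 0  (bit 4 = 0)
position 14: 011 → 1  (bit 3 = 1)
position 9: 010 → 0  (bit 2 = 0)
position 8: 001 → 1  (bit 1 = 1)
position 7: 000 → 1  (bit 0 = 1)
bits b7..b0 = 10101011 = 171

171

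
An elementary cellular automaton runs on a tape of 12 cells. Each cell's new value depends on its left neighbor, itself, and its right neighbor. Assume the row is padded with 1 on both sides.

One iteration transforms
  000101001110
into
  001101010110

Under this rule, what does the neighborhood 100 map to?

0

At position 0 the neighborhood is 100; the next row has 0 there.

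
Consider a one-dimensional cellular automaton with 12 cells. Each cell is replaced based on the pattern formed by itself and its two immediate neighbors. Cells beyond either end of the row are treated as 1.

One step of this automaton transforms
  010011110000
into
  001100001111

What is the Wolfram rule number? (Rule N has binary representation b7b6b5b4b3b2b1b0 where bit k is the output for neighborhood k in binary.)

position 5: 111 → 0  (bit 7 = 0)
position 7: 110 → 0  (bit 6 = 0)
position 0: 101 → 0  (bit 5 = 0)
position 2: 100 → 1  (bit 4 = 1)
position 4: 011 → 0  (bit 3 = 0)
position 1: 010 → 0  (bit 2 = 0)
position 3: 001 → 1  (bit 1 = 1)
position 9: 000 → 1  (bit 0 = 1)
bits b7..b0 = 00010011 = 19

19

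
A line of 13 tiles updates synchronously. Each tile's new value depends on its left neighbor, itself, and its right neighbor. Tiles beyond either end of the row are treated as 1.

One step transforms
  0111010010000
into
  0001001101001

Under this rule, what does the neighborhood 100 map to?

1

At position 6 the neighborhood is 100; the next row has 1 there.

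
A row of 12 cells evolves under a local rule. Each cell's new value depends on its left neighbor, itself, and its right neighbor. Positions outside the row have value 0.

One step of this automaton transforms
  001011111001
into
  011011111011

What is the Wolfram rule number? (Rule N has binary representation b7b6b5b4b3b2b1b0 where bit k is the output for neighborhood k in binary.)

position 5: 111 → 1  (bit 7 = 1)
position 8: 110 → 1  (bit 6 = 1)
position 3: 101 → 0  (bit 5 = 0)
position 9: 100 → 0  (bit 4 = 0)
position 4: 011 → 1  (bit 3 = 1)
position 2: 010 → 1  (bit 2 = 1)
position 1: 001 → 1  (bit 1 = 1)
position 0: 000 → 0  (bit 0 = 0)
bits b7..b0 = 11001110 = 206

206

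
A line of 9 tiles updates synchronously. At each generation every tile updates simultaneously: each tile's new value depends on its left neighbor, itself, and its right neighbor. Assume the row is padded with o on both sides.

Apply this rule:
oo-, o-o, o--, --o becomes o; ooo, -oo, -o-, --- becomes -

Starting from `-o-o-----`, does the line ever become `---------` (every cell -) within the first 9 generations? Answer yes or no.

no

generation 1: o-o-o---o
generation 2: oo-o-o-o-
generation 3: -oo-o-o-o
generation 4: o-oo-o-o-
generation 5: oo-oo-o-o
generation 6: -oo-oo-o-
generation 7: o-oo-oo-o
generation 8: oo-oo-oo-
generation 9: -oo-oo-oo
generation 9 is -oo-oo-oo, still not uniform -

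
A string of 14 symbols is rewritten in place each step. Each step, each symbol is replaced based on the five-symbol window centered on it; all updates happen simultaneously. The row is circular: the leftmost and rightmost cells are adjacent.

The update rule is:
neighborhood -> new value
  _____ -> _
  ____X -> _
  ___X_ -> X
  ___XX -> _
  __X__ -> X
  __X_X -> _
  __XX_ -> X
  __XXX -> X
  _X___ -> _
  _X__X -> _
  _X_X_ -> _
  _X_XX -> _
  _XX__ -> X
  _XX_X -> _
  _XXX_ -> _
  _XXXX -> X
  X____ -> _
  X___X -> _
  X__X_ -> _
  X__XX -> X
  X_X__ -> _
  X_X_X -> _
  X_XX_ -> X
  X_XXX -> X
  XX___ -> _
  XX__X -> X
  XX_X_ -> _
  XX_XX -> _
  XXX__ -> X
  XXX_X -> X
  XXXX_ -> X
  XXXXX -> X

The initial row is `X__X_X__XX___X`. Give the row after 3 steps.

______X_____X_

XX_____XXX___X
_X_____X_X___X
______X_____X_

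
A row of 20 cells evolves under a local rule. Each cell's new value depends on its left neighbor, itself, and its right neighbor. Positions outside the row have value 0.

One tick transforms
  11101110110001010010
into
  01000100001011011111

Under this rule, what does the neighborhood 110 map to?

At position 2 the neighborhood is 110; the next row has 0 there.

0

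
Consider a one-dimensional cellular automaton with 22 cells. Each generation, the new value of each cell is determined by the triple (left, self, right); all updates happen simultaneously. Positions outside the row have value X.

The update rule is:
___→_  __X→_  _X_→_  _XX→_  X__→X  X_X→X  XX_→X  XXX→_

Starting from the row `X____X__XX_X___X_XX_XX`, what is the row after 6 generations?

X_XX_XX____X__XX_X___X

XX____X__XX_X___X_XX__
_XX____X__XX_X___X_XX_
X_XX____X__XX_X___X_XX
XX_XX____X__XX_X___X__
_XX_XX____X__XX_X___X_
X_XX_XX____X__XX_X___X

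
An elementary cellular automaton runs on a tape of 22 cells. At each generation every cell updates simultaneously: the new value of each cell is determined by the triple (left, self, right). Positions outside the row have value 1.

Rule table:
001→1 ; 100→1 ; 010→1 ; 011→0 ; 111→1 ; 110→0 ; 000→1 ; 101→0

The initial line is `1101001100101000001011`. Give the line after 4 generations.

generation 1: 1001110011101111111001
generation 2: 0110101101000111110110
generation 3: 0000100001111011100000
generation 4: 1111111110110001011111

1111111110110001011111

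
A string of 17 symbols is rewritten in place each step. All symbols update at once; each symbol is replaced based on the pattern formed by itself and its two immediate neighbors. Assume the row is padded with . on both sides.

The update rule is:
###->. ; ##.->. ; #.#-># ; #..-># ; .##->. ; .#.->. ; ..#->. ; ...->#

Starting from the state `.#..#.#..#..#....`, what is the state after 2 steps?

#..#..#.#..#.....

..#..#.#..#..####
#..#..#.#..#.....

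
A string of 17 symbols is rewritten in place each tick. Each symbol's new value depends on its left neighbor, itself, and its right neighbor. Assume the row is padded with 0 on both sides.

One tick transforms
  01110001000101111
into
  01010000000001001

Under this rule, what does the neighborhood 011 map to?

At position 1 the neighborhood is 011; the next row has 1 there.

1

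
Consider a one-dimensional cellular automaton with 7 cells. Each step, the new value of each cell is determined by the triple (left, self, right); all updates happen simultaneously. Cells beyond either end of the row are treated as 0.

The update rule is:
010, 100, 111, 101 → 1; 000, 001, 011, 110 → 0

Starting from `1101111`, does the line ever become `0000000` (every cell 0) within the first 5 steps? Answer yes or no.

step 1: 0010110
step 2: 0011001
step 3: 0000101
step 4: 0000111
step 5: 0000010
step 5 is 0000010, still not uniform 0

no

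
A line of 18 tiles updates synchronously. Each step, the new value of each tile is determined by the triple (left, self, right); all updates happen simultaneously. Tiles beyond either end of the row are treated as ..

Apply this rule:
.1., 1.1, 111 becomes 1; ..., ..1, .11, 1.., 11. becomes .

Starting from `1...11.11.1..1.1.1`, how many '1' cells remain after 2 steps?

step 1: 1.....1..11..11111
step 2: 1.....1.......111.
count of 1: 5

5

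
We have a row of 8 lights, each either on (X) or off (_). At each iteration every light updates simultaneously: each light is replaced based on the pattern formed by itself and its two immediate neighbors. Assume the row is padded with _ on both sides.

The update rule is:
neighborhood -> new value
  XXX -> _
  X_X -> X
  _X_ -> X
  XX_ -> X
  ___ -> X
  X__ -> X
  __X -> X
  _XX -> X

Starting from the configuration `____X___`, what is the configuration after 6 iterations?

X______X

XXXXXXXX
X______X
XXXXXXXX  (repeats iteration 1; period 2)
iteration 6: X______X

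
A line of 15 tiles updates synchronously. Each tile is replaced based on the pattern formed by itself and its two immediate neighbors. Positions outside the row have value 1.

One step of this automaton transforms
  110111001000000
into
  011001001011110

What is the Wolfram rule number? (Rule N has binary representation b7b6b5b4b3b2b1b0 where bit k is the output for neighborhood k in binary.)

position 0: 111 → 0  (bit 7 = 0)
position 1: 110 → 1  (bit 6 = 1)
position 2: 101 → 1  (bit 5 = 1)
position 6: 100 → 0  (bit 4 = 0)
position 3: 011 → 0  (bit 3 = 0)
position 8: 010 → 1  (bit 2 = 1)
position 7: 001 → 0  (bit 1 = 0)
position 10: 000 → 1  (bit 0 = 1)
bits b7..b0 = 01100101 = 101

101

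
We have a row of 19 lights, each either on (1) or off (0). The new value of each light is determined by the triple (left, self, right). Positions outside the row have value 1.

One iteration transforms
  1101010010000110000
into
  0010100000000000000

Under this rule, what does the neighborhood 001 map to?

At position 7 the neighborhood is 001; the next row has 0 there.

0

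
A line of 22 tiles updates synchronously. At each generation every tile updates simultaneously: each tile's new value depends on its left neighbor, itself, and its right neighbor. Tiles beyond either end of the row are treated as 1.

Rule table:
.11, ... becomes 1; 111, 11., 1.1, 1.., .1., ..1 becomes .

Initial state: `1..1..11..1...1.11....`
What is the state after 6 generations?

generation 1: ......1.....1...1..11.
generation 2: .1111...111...1....1..
generation 3: .1....1.1...1...11....
generation 4: ...11.....1...1.1..11.
generation 5: .1.1..111...1......1..
generation 6: ......1...1...1111....

......1...1...1111....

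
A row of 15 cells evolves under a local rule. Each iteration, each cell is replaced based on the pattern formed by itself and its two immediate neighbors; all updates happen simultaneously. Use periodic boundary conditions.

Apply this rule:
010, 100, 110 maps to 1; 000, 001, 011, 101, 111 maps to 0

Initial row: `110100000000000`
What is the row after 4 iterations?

001100110000000

010110000000000
010011000000000
011001100000000
001100110000000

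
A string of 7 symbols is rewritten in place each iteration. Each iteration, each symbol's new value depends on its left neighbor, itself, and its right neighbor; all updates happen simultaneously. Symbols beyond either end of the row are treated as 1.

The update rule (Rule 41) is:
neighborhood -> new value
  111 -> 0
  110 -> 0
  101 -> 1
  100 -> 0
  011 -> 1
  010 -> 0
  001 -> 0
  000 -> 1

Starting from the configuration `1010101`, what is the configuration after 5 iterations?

0101011
1010110
0101101
1011011
0110110

0110110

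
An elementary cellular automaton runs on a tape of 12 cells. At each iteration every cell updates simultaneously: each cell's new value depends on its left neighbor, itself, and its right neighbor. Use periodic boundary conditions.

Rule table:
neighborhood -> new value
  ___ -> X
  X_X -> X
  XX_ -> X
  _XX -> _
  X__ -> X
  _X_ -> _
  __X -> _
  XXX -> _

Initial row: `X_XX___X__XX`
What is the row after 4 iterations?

X__XX__XX__X

iteration 1: XX_XXX__X___
iteration 2: _XX__XX__XX_
iteration 3: __XX__XX__XX
iteration 4: X__XX__XX__X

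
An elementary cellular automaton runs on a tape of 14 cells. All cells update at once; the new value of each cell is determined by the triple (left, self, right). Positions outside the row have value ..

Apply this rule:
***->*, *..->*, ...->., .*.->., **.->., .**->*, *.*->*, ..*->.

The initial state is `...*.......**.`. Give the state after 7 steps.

....*......*.*
.....*......*.
......*......*
.......*......
........*.....
.........*....
..........*...

..........*...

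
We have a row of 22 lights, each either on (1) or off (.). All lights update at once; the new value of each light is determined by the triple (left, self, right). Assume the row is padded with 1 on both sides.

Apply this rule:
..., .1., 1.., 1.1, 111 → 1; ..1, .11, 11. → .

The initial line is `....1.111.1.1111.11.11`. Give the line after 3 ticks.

1.111..1.11111..1.1..1

tick 1: 111.11.1.111.11.1..1.1
tick 2: 11.1..111.1.1..111.11.
tick 3: 1.111..1.11111..1.1..1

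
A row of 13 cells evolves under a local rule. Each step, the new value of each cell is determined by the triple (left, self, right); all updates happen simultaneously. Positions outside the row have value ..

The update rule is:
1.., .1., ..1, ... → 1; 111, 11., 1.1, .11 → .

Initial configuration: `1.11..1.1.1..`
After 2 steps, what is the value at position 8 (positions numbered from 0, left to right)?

1

1...111.1.111
1111....1....
position 8 holds 1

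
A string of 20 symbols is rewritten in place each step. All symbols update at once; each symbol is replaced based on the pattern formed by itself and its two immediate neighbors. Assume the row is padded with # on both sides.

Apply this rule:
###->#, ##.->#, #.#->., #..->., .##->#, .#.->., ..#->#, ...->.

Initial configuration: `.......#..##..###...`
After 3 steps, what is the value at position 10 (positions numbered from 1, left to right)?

#

......#..###.####..#
.....#..####.####.##
....#..#####.####.##
position 10 holds #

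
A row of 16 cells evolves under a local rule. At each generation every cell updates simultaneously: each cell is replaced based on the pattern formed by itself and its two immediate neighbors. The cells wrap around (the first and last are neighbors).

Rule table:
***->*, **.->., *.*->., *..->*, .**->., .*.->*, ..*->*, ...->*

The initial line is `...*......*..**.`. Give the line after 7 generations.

.*...**...*.....

*************..*
************.**.
.**********.....
*.********.*****
...******...****
***.****.***.**.
.*...**...*.....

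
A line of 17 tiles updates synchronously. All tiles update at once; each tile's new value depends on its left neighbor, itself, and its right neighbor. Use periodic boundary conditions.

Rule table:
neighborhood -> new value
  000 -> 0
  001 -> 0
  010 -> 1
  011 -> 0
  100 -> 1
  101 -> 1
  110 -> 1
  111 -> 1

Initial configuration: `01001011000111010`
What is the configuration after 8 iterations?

iteration 1: 01101101100011111
iteration 2: 10110110110001111
iteration 3: 11011011011000111
iteration 4: 11101101101100011
iteration 5: 11110110110110001
iteration 6: 11111011011011000
iteration 7: 01111101101101100
iteration 8: 00111110110110110

00111110110110110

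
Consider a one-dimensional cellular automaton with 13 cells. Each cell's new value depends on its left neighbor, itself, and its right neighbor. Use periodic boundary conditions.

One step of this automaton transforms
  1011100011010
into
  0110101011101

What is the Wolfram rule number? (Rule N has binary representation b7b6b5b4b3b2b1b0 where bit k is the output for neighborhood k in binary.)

position 3: 111 → 0  (bit 7 = 0)
position 4: 110 → 1  (bit 6 = 1)
position 1: 101 → 1  (bit 5 = 1)
position 5: 100 → 0  (bit 4 = 0)
position 2: 011 → 1  (bit 3 = 1)
position 0: 010 → 0  (bit 2 = 0)
position 7: 001 → 0  (bit 1 = 0)
position 6: 000 → 1  (bit 0 = 1)
bits b7..b0 = 01101001 = 105

105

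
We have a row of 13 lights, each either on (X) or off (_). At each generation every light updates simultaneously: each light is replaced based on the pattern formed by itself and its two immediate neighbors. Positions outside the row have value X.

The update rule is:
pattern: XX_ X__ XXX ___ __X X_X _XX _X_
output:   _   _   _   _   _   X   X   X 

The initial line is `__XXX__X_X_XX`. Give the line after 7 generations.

__X____XXXXX_
__X____X____X
__X____X____X  (fixed point — unchanged through generation 7)

__X____X____X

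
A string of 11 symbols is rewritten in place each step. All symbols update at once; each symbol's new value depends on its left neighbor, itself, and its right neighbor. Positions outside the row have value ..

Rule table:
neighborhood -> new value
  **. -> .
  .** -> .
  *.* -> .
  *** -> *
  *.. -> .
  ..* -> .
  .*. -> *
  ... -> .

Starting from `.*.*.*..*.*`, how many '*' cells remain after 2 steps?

.*.*.*..*.*  (fixed point — unchanged through step 2)
count of *: 5

5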